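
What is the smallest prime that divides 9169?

9169 is odd.
Digit sum 25, not divisible by 3.
Ends in 9: not divisible by 5.
7: 9169 = 7·1309 + 6
11: 9169 = 11·833 + 6
13: 9169 = 13·705 + 4
17: 9169 = 17·539 + 6
19: 9169 = 19·482 + 11
23: 9169 = 23·398 + 15
29: 9169 = 29·316 + 5
31: 9169 = 31·295 + 24
37: 9169 = 37·247 + 30
41: 9169 = 41·223 + 26
43: 9169 = 43·213 + 10
47: 9169 = 47·195 + 4
53: 9169 = 53·173

53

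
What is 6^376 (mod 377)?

6^1 ≡ 6 (mod 377)
6^2 ≡ 6^2 = 36 ≡ 36 (mod 377)
6^4 ≡ 36^2 = 1296 ≡ 165 (mod 377)
6^8 ≡ 165^2 = 27225 ≡ 81 (mod 377)
6^16 ≡ 81^2 = 6561 ≡ 152 (mod 377)
6^32 ≡ 152^2 = 23104 ≡ 107 (mod 377)
6^64 ≡ 107^2 = 11449 ≡ 139 (mod 377)
6^128 ≡ 139^2 = 19321 ≡ 94 (mod 377)
6^256 ≡ 94^2 = 8836 ≡ 165 (mod 377)
376 = 256 + 64 + 32 + 16 + 8 in binary powers of 2.
So 6^376 ≡ 165 · 139 · 107 · 152 · 81 ≡ 373 (mod 377).
Since 373 ≠ 1, base 6 is a Fermat witness: 377 is composite.

373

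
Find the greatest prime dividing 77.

77 = 7 · 11
11 is prime.
So 77 = 7 · 11; the largest prime factor is 11.

11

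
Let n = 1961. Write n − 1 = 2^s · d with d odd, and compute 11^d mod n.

1961 − 1 = 1960 = 2^3 · 245, so d = 245.
11^1 ≡ 11 (mod 1961)
11^2 ≡ 11^2 = 121 ≡ 121 (mod 1961)
11^4 ≡ 121^2 = 14641 ≡ 914 (mod 1961)
11^8 ≡ 914^2 = 835396 ≡ 10 (mod 1961)
11^16 ≡ 10^2 = 100 ≡ 100 (mod 1961)
11^32 ≡ 100^2 = 10000 ≡ 195 (mod 1961)
11^64 ≡ 195^2 = 38025 ≡ 766 (mod 1961)
11^128 ≡ 766^2 = 586756 ≡ 417 (mod 1961)
245 = 128 + 64 + 32 + 16 + 4 + 1 in binary powers of 2.
So 11^245 ≡ 417 · 766 · 195 · 100 · 914 · 11 ≡ 1544 (mod 1961).
Squaring chain: 1544 → 1321 → 1712; never reaches −1, so base 11 is a Miller–Rabin witness that 1961 is composite.

1544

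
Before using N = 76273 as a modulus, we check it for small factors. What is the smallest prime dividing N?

76273 is odd.
Digit sum 25, not divisible by 3.
Ends in 3: not divisible by 5.
7: 76273 = 7·10896 + 1
11: 76273 = 11·6933 + 10
13: 76273 = 13·5867 + 2
17: 76273 = 17·4486 + 11
19: 76273 = 19·4014 + 7
23: 76273 = 23·3316 + 5
29: 76273 = 29·2630 + 3
31: 76273 = 31·2460 + 13
37: 76273 = 37·2061 + 16
41: 76273 = 41·1860 + 13
43: 76273 = 43·1773 + 34
47: 76273 = 47·1622 + 39
53: 76273 = 53·1439 + 6
59: 76273 = 59·1292 + 45
61: 76273 = 61·1250 + 23
67: 76273 = 67·1138 + 27
71: 76273 = 71·1074 + 19
73: 76273 = 73·1044 + 61
79: 76273 = 79·965 + 38
83: 76273 = 83·918 + 79
89: 76273 = 89·857

89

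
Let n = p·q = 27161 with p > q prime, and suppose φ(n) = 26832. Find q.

φ(n) = (p−1)(q−1) = n − (p+q) + 1, so p + q = 27161 − 26832 + 1 = 330.
p and q are the roots of t² − 330t + 27161 = 0.
Discriminant: 330² − 4·27161 = 108900 − 108644 = 256; √256 = 16.
q = (330 − 16)/2 = 157, p = (330 + 16)/2 = 173.
Check: 157 · 173 = 27161.

157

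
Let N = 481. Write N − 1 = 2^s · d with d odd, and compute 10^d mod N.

481 − 1 = 480 = 2^5 · 15, so d = 15.
10^1 ≡ 10 (mod 481)
10^2 ≡ 10^2 = 100 ≡ 100 (mod 481)
10^4 ≡ 100^2 = 10000 ≡ 380 (mod 481)
10^8 ≡ 380^2 = 144400 ≡ 100 (mod 481)
15 = 8 + 4 + 2 + 1 in binary powers of 2.
So 10^15 ≡ 100 · 380 · 100 · 10 ≡ 38 (mod 481).
Squaring chain: 38 → 1 → 1 → 1 → 1; never reaches −1, so base 10 is a Miller–Rabin witness that 481 is composite.

38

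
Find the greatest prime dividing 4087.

4087 = 61 · 67
67 is prime.
So 4087 = 61 · 67; the largest prime factor is 67.

67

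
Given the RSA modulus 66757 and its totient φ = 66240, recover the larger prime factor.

φ(n) = (p−1)(q−1) = n − (p+q) + 1, so p + q = 66757 − 66240 + 1 = 518.
p and q are the roots of t² − 518t + 66757 = 0.
Discriminant: 518² − 4·66757 = 268324 − 267028 = 1296; √1296 = 36.
q = (518 − 36)/2 = 241, p = (518 + 36)/2 = 277.
Check: 241 · 277 = 66757.

277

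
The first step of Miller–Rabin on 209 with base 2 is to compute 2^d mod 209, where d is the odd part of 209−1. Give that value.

41

209 − 1 = 208 = 2^4 · 13, so d = 13.
2^1 ≡ 2 (mod 209)
2^2 ≡ 2^2 = 4 ≡ 4 (mod 209)
2^4 ≡ 4^2 = 16 ≡ 16 (mod 209)
2^8 ≡ 16^2 = 256 ≡ 47 (mod 209)
13 = 8 + 4 + 1 in binary powers of 2.
So 2^13 ≡ 47 · 16 · 2 ≡ 41 (mod 209).
Squaring chain: 41 → 9 → 81 → 82; never reaches −1, so base 2 is a Miller–Rabin witness that 209 is composite.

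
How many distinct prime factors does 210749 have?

4

210749 = 7^2 · 4301
4301 = 11 · 391
391 = 17 · 23
210749 = 7^2 · 11 · 17 · 23, which has 4 distinct prime factors.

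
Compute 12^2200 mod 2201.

676

12^1 ≡ 12 (mod 2201)
12^2 ≡ 12^2 = 144 ≡ 144 (mod 2201)
12^4 ≡ 144^2 = 20736 ≡ 927 (mod 2201)
12^8 ≡ 927^2 = 859329 ≡ 939 (mod 2201)
12^16 ≡ 939^2 = 881721 ≡ 1321 (mod 2201)
12^32 ≡ 1321^2 = 1745041 ≡ 1849 (mod 2201)
12^64 ≡ 1849^2 = 3418801 ≡ 648 (mod 2201)
12^128 ≡ 648^2 = 419904 ≡ 1714 (mod 2201)
12^256 ≡ 1714^2 = 2937796 ≡ 1662 (mod 2201)
12^512 ≡ 1662^2 = 2762244 ≡ 2190 (mod 2201)
12^1024 ≡ 2190^2 = 4796100 ≡ 121 (mod 2201)
12^2048 ≡ 121^2 = 14641 ≡ 1435 (mod 2201)
2200 = 2048 + 128 + 16 + 8 in binary powers of 2.
So 12^2200 ≡ 1435 · 1714 · 1321 · 939 ≡ 676 (mod 2201).
Since 676 ≠ 1, base 12 is a Fermat witness: 2201 is composite.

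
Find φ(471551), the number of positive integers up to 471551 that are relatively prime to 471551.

Factor: 471551 = 47 · 79 · 127.
φ(471551) = (47−1) · (79−1) · (127−1) = 46 · 78 · 126 = 452088.

452088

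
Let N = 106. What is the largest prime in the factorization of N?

106 = 2 · 53
53 is prime.
So 106 = 2 · 53; the largest prime factor is 53.

53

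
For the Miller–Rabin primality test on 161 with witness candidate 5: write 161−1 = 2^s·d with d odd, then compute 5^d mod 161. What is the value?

161 − 1 = 160 = 2^5 · 5, so d = 5.
5^1 ≡ 5 (mod 161)
5^2 ≡ 5^2 = 25 ≡ 25 (mod 161)
5^4 ≡ 25^2 = 625 ≡ 142 (mod 161)
5 = 4 + 1 in binary powers of 2.
So 5^5 ≡ 142 · 5 ≡ 66 (mod 161).
Squaring chain: 66 → 9 → 81 → 121 → 151; never reaches −1, so base 5 is a Miller–Rabin witness that 161 is composite.

66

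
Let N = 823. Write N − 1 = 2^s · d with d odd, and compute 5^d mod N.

822

823 − 1 = 822 = 2^1 · 411, so d = 411.
5^1 ≡ 5 (mod 823)
5^2 ≡ 5^2 = 25 ≡ 25 (mod 823)
5^4 ≡ 25^2 = 625 ≡ 625 (mod 823)
5^8 ≡ 625^2 = 390625 ≡ 523 (mod 823)
5^16 ≡ 523^2 = 273529 ≡ 293 (mod 823)
5^32 ≡ 293^2 = 85849 ≡ 257 (mod 823)
5^64 ≡ 257^2 = 66049 ≡ 209 (mod 823)
5^128 ≡ 209^2 = 43681 ≡ 62 (mod 823)
5^256 ≡ 62^2 = 3844 ≡ 552 (mod 823)
411 = 256 + 128 + 16 + 8 + 2 + 1 in binary powers of 2.
So 5^411 ≡ 552 · 62 · 293 · 523 · 25 · 5 ≡ 822 (mod 823).
Since 5^d ≡ 822 (mod 823), base 5 does not prove 823 composite.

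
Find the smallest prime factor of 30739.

30739 is odd.
Digit sum 22, not divisible by 3.
Ends in 9: not divisible by 5.
7: 30739 = 7·4391 + 2
11: 30739 = 11·2794 + 5
13: 30739 = 13·2364 + 7
17: 30739 = 17·1808 + 3
19: 30739 = 19·1617 + 16
23: 30739 = 23·1336 + 11
29: 30739 = 29·1059 + 28
31: 30739 = 31·991 + 18
37: 30739 = 37·830 + 29
41: 30739 = 41·749 + 30
43: 30739 = 43·714 + 37
47: 30739 = 47·654 + 1
53: 30739 = 53·579 + 52
59: 30739 = 59·521

59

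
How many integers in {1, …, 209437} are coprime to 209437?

194400

Factor: 209437 = 19 · 73 · 151.
φ(209437) = (19−1) · (73−1) · (151−1) = 18 · 72 · 150 = 194400.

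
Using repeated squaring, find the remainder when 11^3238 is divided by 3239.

3013

11^1 ≡ 11 (mod 3239)
11^2 ≡ 11^2 = 121 ≡ 121 (mod 3239)
11^4 ≡ 121^2 = 14641 ≡ 1685 (mod 3239)
11^8 ≡ 1685^2 = 2839225 ≡ 1861 (mod 3239)
11^16 ≡ 1861^2 = 3463321 ≡ 830 (mod 3239)
11^32 ≡ 830^2 = 688900 ≡ 2232 (mod 3239)
11^64 ≡ 2232^2 = 4981824 ≡ 242 (mod 3239)
11^128 ≡ 242^2 = 58564 ≡ 262 (mod 3239)
11^256 ≡ 262^2 = 68644 ≡ 625 (mod 3239)
11^512 ≡ 625^2 = 390625 ≡ 1945 (mod 3239)
11^1024 ≡ 1945^2 = 3783025 ≡ 3112 (mod 3239)
11^2048 ≡ 3112^2 = 9684544 ≡ 3173 (mod 3239)
3238 = 2048 + 1024 + 128 + 32 + 4 + 2 in binary powers of 2.
So 11^3238 ≡ 3173 · 3112 · 262 · 2232 · 1685 · 121 ≡ 3013 (mod 3239).
Since 3013 ≠ 1, base 11 is a Fermat witness: 3239 is composite.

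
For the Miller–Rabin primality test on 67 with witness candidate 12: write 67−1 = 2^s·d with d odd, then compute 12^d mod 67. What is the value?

67 − 1 = 66 = 2^1 · 33, so d = 33.
12^1 ≡ 12 (mod 67)
12^2 ≡ 12^2 = 144 ≡ 10 (mod 67)
12^4 ≡ 10^2 = 100 ≡ 33 (mod 67)
12^8 ≡ 33^2 = 1089 ≡ 17 (mod 67)
12^16 ≡ 17^2 = 289 ≡ 21 (mod 67)
12^32 ≡ 21^2 = 441 ≡ 39 (mod 67)
33 = 32 + 1 in binary powers of 2.
So 12^33 ≡ 39 · 12 ≡ 66 (mod 67).
Since 12^d ≡ 66 (mod 67), base 12 does not prove 67 composite.

66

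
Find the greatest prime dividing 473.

473 = 11 · 43
43 is prime.
So 473 = 11 · 43; the largest prime factor is 43.

43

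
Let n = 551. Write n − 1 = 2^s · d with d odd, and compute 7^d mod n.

49

551 − 1 = 550 = 2^1 · 275, so d = 275.
7^1 ≡ 7 (mod 551)
7^2 ≡ 7^2 = 49 ≡ 49 (mod 551)
7^4 ≡ 49^2 = 2401 ≡ 197 (mod 551)
7^8 ≡ 197^2 = 38809 ≡ 239 (mod 551)
7^16 ≡ 239^2 = 57121 ≡ 368 (mod 551)
7^32 ≡ 368^2 = 135424 ≡ 429 (mod 551)
7^64 ≡ 429^2 = 184041 ≡ 7 (mod 551)
7^128 ≡ 7^2 = 49 ≡ 49 (mod 551)
7^256 ≡ 49^2 = 2401 ≡ 197 (mod 551)
275 = 256 + 16 + 2 + 1 in binary powers of 2.
So 7^275 ≡ 197 · 368 · 49 · 7 ≡ 49 (mod 551).
Squaring chain: 49; never reaches −1, so base 7 is a Miller–Rabin witness that 551 is composite.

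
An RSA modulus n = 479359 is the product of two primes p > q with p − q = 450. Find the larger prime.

953

Since p = q + 450, we have 479359 = q(q + 450), so q² + 450q − 479359 = 0.
Discriminant: 450² + 4·479359 = 202500 + 1917436 = 2119936; √2119936 = 1456.
q = (−450 + 1456)/2 = 503, and p = q + 450 = 953.
Check: 503 · 953 = 479359.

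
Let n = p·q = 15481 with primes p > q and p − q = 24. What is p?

137

Since p = q + 24, we have 15481 = q(q + 24), so q² + 24q − 15481 = 0.
Discriminant: 24² + 4·15481 = 576 + 61924 = 62500; √62500 = 250.
q = (−24 + 250)/2 = 113, and p = q + 24 = 137.
Check: 113 · 137 = 15481.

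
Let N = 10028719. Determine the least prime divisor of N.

10028719 is odd.
Digit sum 28, not divisible by 3.
Ends in 9: not divisible by 5.
7: 10028719 = 7·1432674 + 1
11: 10028719 = 11·911701 + 8
13: 10028719 = 13·771439 + 12
17: 10028719 = 17·589924 + 11
19: 10028719 = 19·527827 + 6
23: 10028719 = 23·436031 + 6
29: 10028719 = 29·345817 + 26
31: 10028719 = 31·323507 + 2
37: 10028719 = 37·271046 + 17
41: 10028719 = 41·244602 + 37
43: 10028719 = 43·233226 + 1
47: 10028719 = 47·213377

47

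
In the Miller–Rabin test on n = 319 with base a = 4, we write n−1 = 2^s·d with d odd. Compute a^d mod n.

319 − 1 = 318 = 2^1 · 159, so d = 159.
4^1 ≡ 4 (mod 319)
4^2 ≡ 4^2 = 16 ≡ 16 (mod 319)
4^4 ≡ 16^2 = 256 ≡ 256 (mod 319)
4^8 ≡ 256^2 = 65536 ≡ 141 (mod 319)
4^16 ≡ 141^2 = 19881 ≡ 103 (mod 319)
4^32 ≡ 103^2 = 10609 ≡ 82 (mod 319)
4^64 ≡ 82^2 = 6724 ≡ 25 (mod 319)
4^128 ≡ 25^2 = 625 ≡ 306 (mod 319)
159 = 128 + 16 + 8 + 4 + 2 + 1 in binary powers of 2.
So 4^159 ≡ 306 · 103 · 141 · 256 · 16 · 4 ≡ 212 (mod 319).
Squaring chain: 212; never reaches −1, so base 4 is a Miller–Rabin witness that 319 is composite.

212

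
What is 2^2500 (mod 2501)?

1477

2^1 ≡ 2 (mod 2501)
2^2 ≡ 2^2 = 4 ≡ 4 (mod 2501)
2^4 ≡ 4^2 = 16 ≡ 16 (mod 2501)
2^8 ≡ 16^2 = 256 ≡ 256 (mod 2501)
2^16 ≡ 256^2 = 65536 ≡ 510 (mod 2501)
2^32 ≡ 510^2 = 260100 ≡ 2497 (mod 2501)
2^64 ≡ 2497^2 = 6235009 ≡ 16 (mod 2501)
2^128 ≡ 16^2 = 256 ≡ 256 (mod 2501)
2^256 ≡ 256^2 = 65536 ≡ 510 (mod 2501)
2^512 ≡ 510^2 = 260100 ≡ 2497 (mod 2501)
2^1024 ≡ 2497^2 = 6235009 ≡ 16 (mod 2501)
2^2048 ≡ 16^2 = 256 ≡ 256 (mod 2501)
2500 = 2048 + 256 + 128 + 64 + 4 in binary powers of 2.
So 2^2500 ≡ 256 · 510 · 256 · 16 · 16 ≡ 1477 (mod 2501).
Since 1477 ≠ 1, base 2 is a Fermat witness: 2501 is composite.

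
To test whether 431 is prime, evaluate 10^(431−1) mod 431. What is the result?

1

10^1 ≡ 10 (mod 431)
10^2 ≡ 10^2 = 100 ≡ 100 (mod 431)
10^4 ≡ 100^2 = 10000 ≡ 87 (mod 431)
10^8 ≡ 87^2 = 7569 ≡ 242 (mod 431)
10^16 ≡ 242^2 = 58564 ≡ 379 (mod 431)
10^32 ≡ 379^2 = 143641 ≡ 118 (mod 431)
10^64 ≡ 118^2 = 13924 ≡ 132 (mod 431)
10^128 ≡ 132^2 = 17424 ≡ 184 (mod 431)
10^256 ≡ 184^2 = 33856 ≡ 238 (mod 431)
430 = 256 + 128 + 32 + 8 + 4 + 2 in binary powers of 2.
So 10^430 ≡ 238 · 184 · 118 · 242 · 87 · 100 ≡ 1 (mod 431).
Since the result is 1, base 10 gives no evidence that 431 is composite.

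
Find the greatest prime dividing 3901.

83

3901 = 47 · 83
83 is prime.
So 3901 = 47 · 83; the largest prime factor is 83.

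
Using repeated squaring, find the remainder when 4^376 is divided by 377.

165

4^1 ≡ 4 (mod 377)
4^2 ≡ 4^2 = 16 ≡ 16 (mod 377)
4^4 ≡ 16^2 = 256 ≡ 256 (mod 377)
4^8 ≡ 256^2 = 65536 ≡ 315 (mod 377)
4^16 ≡ 315^2 = 99225 ≡ 74 (mod 377)
4^32 ≡ 74^2 = 5476 ≡ 198 (mod 377)
4^64 ≡ 198^2 = 39204 ≡ 373 (mod 377)
4^128 ≡ 373^2 = 139129 ≡ 16 (mod 377)
4^256 ≡ 16^2 = 256 ≡ 256 (mod 377)
376 = 256 + 64 + 32 + 16 + 8 in binary powers of 2.
So 4^376 ≡ 256 · 373 · 198 · 74 · 315 ≡ 165 (mod 377).
Since 165 ≠ 1, base 4 is a Fermat witness: 377 is composite.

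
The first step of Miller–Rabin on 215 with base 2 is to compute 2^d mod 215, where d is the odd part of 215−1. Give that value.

168

215 − 1 = 214 = 2^1 · 107, so d = 107.
2^1 ≡ 2 (mod 215)
2^2 ≡ 2^2 = 4 ≡ 4 (mod 215)
2^4 ≡ 4^2 = 16 ≡ 16 (mod 215)
2^8 ≡ 16^2 = 256 ≡ 41 (mod 215)
2^16 ≡ 41^2 = 1681 ≡ 176 (mod 215)
2^32 ≡ 176^2 = 30976 ≡ 16 (mod 215)
2^64 ≡ 16^2 = 256 ≡ 41 (mod 215)
107 = 64 + 32 + 8 + 2 + 1 in binary powers of 2.
So 2^107 ≡ 41 · 16 · 41 · 4 · 2 ≡ 168 (mod 215).
Squaring chain: 168; never reaches −1, so base 2 is a Miller–Rabin witness that 215 is composite.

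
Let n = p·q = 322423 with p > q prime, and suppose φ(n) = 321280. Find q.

φ(n) = (p−1)(q−1) = n − (p+q) + 1, so p + q = 322423 − 321280 + 1 = 1144.
p and q are the roots of t² − 1144t + 322423 = 0.
Discriminant: 1144² − 4·322423 = 1308736 − 1289692 = 19044; √19044 = 138.
q = (1144 − 138)/2 = 503, p = (1144 + 138)/2 = 641.
Check: 503 · 641 = 322423.

503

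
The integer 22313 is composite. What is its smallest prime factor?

22313 is odd.
Digit sum 11, not divisible by 3.
Ends in 3: not divisible by 5.
7: 22313 = 7·3187 + 4
11: 22313 = 11·2028 + 5
13: 22313 = 13·1716 + 5
17: 22313 = 17·1312 + 9
19: 22313 = 19·1174 + 7
23: 22313 = 23·970 + 3
29: 22313 = 29·769 + 12
31: 22313 = 31·719 + 24
37: 22313 = 37·603 + 2
41: 22313 = 41·544 + 9
43: 22313 = 43·518 + 39
47: 22313 = 47·474 + 35
53: 22313 = 53·421

53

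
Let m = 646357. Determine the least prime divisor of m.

646357 is odd.
Digit sum 31, not divisible by 3.
Ends in 7: not divisible by 5.
7: 646357 = 7·92336 + 5
11: 646357 = 11·58759 + 8
13: 646357 = 13·49719 + 10
17: 646357 = 17·38021

17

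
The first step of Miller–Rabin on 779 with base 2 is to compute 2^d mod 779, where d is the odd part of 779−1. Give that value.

471

779 − 1 = 778 = 2^1 · 389, so d = 389.
2^1 ≡ 2 (mod 779)
2^2 ≡ 2^2 = 4 ≡ 4 (mod 779)
2^4 ≡ 4^2 = 16 ≡ 16 (mod 779)
2^8 ≡ 16^2 = 256 ≡ 256 (mod 779)
2^16 ≡ 256^2 = 65536 ≡ 100 (mod 779)
2^32 ≡ 100^2 = 10000 ≡ 652 (mod 779)
2^64 ≡ 652^2 = 425104 ≡ 549 (mod 779)
2^128 ≡ 549^2 = 301401 ≡ 707 (mod 779)
2^256 ≡ 707^2 = 499849 ≡ 510 (mod 779)
389 = 256 + 128 + 4 + 1 in binary powers of 2.
So 2^389 ≡ 510 · 707 · 16 · 2 ≡ 471 (mod 779).
Squaring chain: 471; never reaches −1, so base 2 is a Miller–Rabin witness that 779 is composite.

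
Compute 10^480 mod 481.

1

10^1 ≡ 10 (mod 481)
10^2 ≡ 10^2 = 100 ≡ 100 (mod 481)
10^4 ≡ 100^2 = 10000 ≡ 380 (mod 481)
10^8 ≡ 380^2 = 144400 ≡ 100 (mod 481)
10^16 ≡ 100^2 = 10000 ≡ 380 (mod 481)
10^32 ≡ 380^2 = 144400 ≡ 100 (mod 481)
10^64 ≡ 100^2 = 10000 ≡ 380 (mod 481)
10^128 ≡ 380^2 = 144400 ≡ 100 (mod 481)
10^256 ≡ 100^2 = 10000 ≡ 380 (mod 481)
480 = 256 + 128 + 64 + 32 in binary powers of 2.
So 10^480 ≡ 380 · 100 · 380 · 100 ≡ 1 (mod 481).
Since the result is 1, base 10 gives no evidence that 481 is composite.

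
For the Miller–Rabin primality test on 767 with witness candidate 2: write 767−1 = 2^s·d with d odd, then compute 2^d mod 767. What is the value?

644

767 − 1 = 766 = 2^1 · 383, so d = 383.
2^1 ≡ 2 (mod 767)
2^2 ≡ 2^2 = 4 ≡ 4 (mod 767)
2^4 ≡ 4^2 = 16 ≡ 16 (mod 767)
2^8 ≡ 16^2 = 256 ≡ 256 (mod 767)
2^16 ≡ 256^2 = 65536 ≡ 341 (mod 767)
2^32 ≡ 341^2 = 116281 ≡ 464 (mod 767)
2^64 ≡ 464^2 = 215296 ≡ 536 (mod 767)
2^128 ≡ 536^2 = 287296 ≡ 438 (mod 767)
2^256 ≡ 438^2 = 191844 ≡ 94 (mod 767)
383 = 256 + 64 + 32 + 16 + 8 + 4 + 2 + 1 in binary powers of 2.
So 2^383 ≡ 94 · 536 · 464 · 341 · 256 · 16 · 4 · 2 ≡ 644 (mod 767).
Squaring chain: 644; never reaches −1, so base 2 is a Miller–Rabin witness that 767 is composite.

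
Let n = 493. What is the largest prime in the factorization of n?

493 = 17 · 29
29 is prime.
So 493 = 17 · 29; the largest prime factor is 29.

29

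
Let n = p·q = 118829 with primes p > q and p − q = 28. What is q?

331

Since p = q + 28, we have 118829 = q(q + 28), so q² + 28q − 118829 = 0.
Discriminant: 28² + 4·118829 = 784 + 475316 = 476100; √476100 = 690.
q = (−28 + 690)/2 = 331, and p = q + 28 = 359.
Check: 331 · 359 = 118829.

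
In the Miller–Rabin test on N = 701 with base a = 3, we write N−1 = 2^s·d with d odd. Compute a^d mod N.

701 − 1 = 700 = 2^2 · 175, so d = 175.
3^1 ≡ 3 (mod 701)
3^2 ≡ 3^2 = 9 ≡ 9 (mod 701)
3^4 ≡ 9^2 = 81 ≡ 81 (mod 701)
3^8 ≡ 81^2 = 6561 ≡ 252 (mod 701)
3^16 ≡ 252^2 = 63504 ≡ 414 (mod 701)
3^32 ≡ 414^2 = 171396 ≡ 352 (mod 701)
3^64 ≡ 352^2 = 123904 ≡ 528 (mod 701)
3^128 ≡ 528^2 = 278784 ≡ 487 (mod 701)
175 = 128 + 32 + 8 + 4 + 2 + 1 in binary powers of 2.
So 3^175 ≡ 487 · 352 · 252 · 81 · 9 · 3 ≡ 566 (mod 701).
Squaring chain: 566 → 700; reaches −1, so base 3 does not prove 701 composite.

566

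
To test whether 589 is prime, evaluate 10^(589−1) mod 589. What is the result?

349

10^1 ≡ 10 (mod 589)
10^2 ≡ 10^2 = 100 ≡ 100 (mod 589)
10^4 ≡ 100^2 = 10000 ≡ 576 (mod 589)
10^8 ≡ 576^2 = 331776 ≡ 169 (mod 589)
10^16 ≡ 169^2 = 28561 ≡ 289 (mod 589)
10^32 ≡ 289^2 = 83521 ≡ 472 (mod 589)
10^64 ≡ 472^2 = 222784 ≡ 142 (mod 589)
10^128 ≡ 142^2 = 20164 ≡ 138 (mod 589)
10^256 ≡ 138^2 = 19044 ≡ 196 (mod 589)
10^512 ≡ 196^2 = 38416 ≡ 131 (mod 589)
588 = 512 + 64 + 8 + 4 in binary powers of 2.
So 10^588 ≡ 131 · 142 · 169 · 576 ≡ 349 (mod 589).
Since 349 ≠ 1, base 10 is a Fermat witness: 589 is composite.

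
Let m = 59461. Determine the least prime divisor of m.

97

59461 is odd.
Digit sum 25, not divisible by 3.
Ends in 1: not divisible by 5.
7: 59461 = 7·8494 + 3
11: 59461 = 11·5405 + 6
13: 59461 = 13·4573 + 12
17: 59461 = 17·3497 + 12
19: 59461 = 19·3129 + 10
23: 59461 = 23·2585 + 6
29: 59461 = 29·2050 + 11
31: 59461 = 31·1918 + 3
37: 59461 = 37·1607 + 2
41: 59461 = 41·1450 + 11
43: 59461 = 43·1382 + 35
47: 59461 = 47·1265 + 6
53: 59461 = 53·1121 + 48
59: 59461 = 59·1007 + 48
61: 59461 = 61·974 + 47
67: 59461 = 67·887 + 32
71: 59461 = 71·837 + 34
73: 59461 = 73·814 + 39
79: 59461 = 79·752 + 53
83: 59461 = 83·716 + 33
89: 59461 = 89·668 + 9
97: 59461 = 97·613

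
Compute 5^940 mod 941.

5^1 ≡ 5 (mod 941)
5^2 ≡ 5^2 = 25 ≡ 25 (mod 941)
5^4 ≡ 25^2 = 625 ≡ 625 (mod 941)
5^8 ≡ 625^2 = 390625 ≡ 110 (mod 941)
5^16 ≡ 110^2 = 12100 ≡ 808 (mod 941)
5^32 ≡ 808^2 = 652864 ≡ 751 (mod 941)
5^64 ≡ 751^2 = 564001 ≡ 342 (mod 941)
5^128 ≡ 342^2 = 116964 ≡ 280 (mod 941)
5^256 ≡ 280^2 = 78400 ≡ 297 (mod 941)
5^512 ≡ 297^2 = 88209 ≡ 696 (mod 941)
940 = 512 + 256 + 128 + 32 + 8 + 4 in binary powers of 2.
So 5^940 ≡ 696 · 297 · 280 · 751 · 110 · 625 ≡ 1 (mod 941).
Since the result is 1, base 5 gives no evidence that 941 is composite.

1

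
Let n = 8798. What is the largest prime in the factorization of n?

83

8798 = 2 · 4399
4399 = 53 · 83
83 is prime.
So 8798 = 2 · 53 · 83; the largest prime factor is 83.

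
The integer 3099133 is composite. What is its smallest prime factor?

47

3099133 is odd.
Digit sum 28, not divisible by 3.
Ends in 3: not divisible by 5.
7: 3099133 = 7·442733 + 2
11: 3099133 = 11·281739 + 4
13: 3099133 = 13·238394 + 11
17: 3099133 = 17·182301 + 16
19: 3099133 = 19·163112 + 5
23: 3099133 = 23·134744 + 21
29: 3099133 = 29·106866 + 19
31: 3099133 = 31·99972 + 1
37: 3099133 = 37·83760 + 13
41: 3099133 = 41·75588 + 25
43: 3099133 = 43·72072 + 37
47: 3099133 = 47·65939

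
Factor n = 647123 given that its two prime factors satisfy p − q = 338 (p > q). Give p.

991

Since p = q + 338, we have 647123 = q(q + 338), so q² + 338q − 647123 = 0.
Discriminant: 338² + 4·647123 = 114244 + 2588492 = 2702736; √2702736 = 1644.
q = (−338 + 1644)/2 = 653, and p = q + 338 = 991.
Check: 653 · 991 = 647123.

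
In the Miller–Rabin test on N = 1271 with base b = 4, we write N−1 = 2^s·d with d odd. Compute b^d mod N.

1271 − 1 = 1270 = 2^1 · 635, so d = 635.
4^1 ≡ 4 (mod 1271)
4^2 ≡ 4^2 = 16 ≡ 16 (mod 1271)
4^4 ≡ 16^2 = 256 ≡ 256 (mod 1271)
4^8 ≡ 256^2 = 65536 ≡ 715 (mod 1271)
4^16 ≡ 715^2 = 511225 ≡ 283 (mod 1271)
4^32 ≡ 283^2 = 80089 ≡ 16 (mod 1271)
4^64 ≡ 16^2 = 256 ≡ 256 (mod 1271)
4^128 ≡ 256^2 = 65536 ≡ 715 (mod 1271)
4^256 ≡ 715^2 = 511225 ≡ 283 (mod 1271)
4^512 ≡ 283^2 = 80089 ≡ 16 (mod 1271)
635 = 512 + 64 + 32 + 16 + 8 + 2 + 1 in binary powers of 2.
So 4^635 ≡ 16 · 256 · 16 · 283 · 715 · 16 · 4 ≡ 1024 (mod 1271).
Squaring chain: 1024; never reaches −1, so base 4 is a Miller–Rabin witness that 1271 is composite.

1024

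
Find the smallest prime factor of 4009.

4009 is odd.
Digit sum 13, not divisible by 3.
Ends in 9: not divisible by 5.
7: 4009 = 7·572 + 5
11: 4009 = 11·364 + 5
13: 4009 = 13·308 + 5
17: 4009 = 17·235 + 14
19: 4009 = 19·211

19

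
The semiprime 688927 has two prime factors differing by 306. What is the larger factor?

997

Since p = q + 306, we have 688927 = q(q + 306), so q² + 306q − 688927 = 0.
Discriminant: 306² + 4·688927 = 93636 + 2755708 = 2849344; √2849344 = 1688.
q = (−306 + 1688)/2 = 691, and p = q + 306 = 997.
Check: 691 · 997 = 688927.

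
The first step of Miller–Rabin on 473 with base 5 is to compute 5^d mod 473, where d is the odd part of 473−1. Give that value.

372

473 − 1 = 472 = 2^3 · 59, so d = 59.
5^1 ≡ 5 (mod 473)
5^2 ≡ 5^2 = 25 ≡ 25 (mod 473)
5^4 ≡ 25^2 = 625 ≡ 152 (mod 473)
5^8 ≡ 152^2 = 23104 ≡ 400 (mod 473)
5^16 ≡ 400^2 = 160000 ≡ 126 (mod 473)
5^32 ≡ 126^2 = 15876 ≡ 267 (mod 473)
59 = 32 + 16 + 8 + 2 + 1 in binary powers of 2.
So 5^59 ≡ 267 · 126 · 400 · 25 · 5 ≡ 372 (mod 473).
Squaring chain: 372 → 268 → 401; never reaches −1, so base 5 is a Miller–Rabin witness that 473 is composite.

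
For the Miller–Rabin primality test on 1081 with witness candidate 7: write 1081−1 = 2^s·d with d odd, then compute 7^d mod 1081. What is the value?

1081 − 1 = 1080 = 2^3 · 135, so d = 135.
7^1 ≡ 7 (mod 1081)
7^2 ≡ 7^2 = 49 ≡ 49 (mod 1081)
7^4 ≡ 49^2 = 2401 ≡ 239 (mod 1081)
7^8 ≡ 239^2 = 57121 ≡ 909 (mod 1081)
7^16 ≡ 909^2 = 826281 ≡ 397 (mod 1081)
7^32 ≡ 397^2 = 157609 ≡ 864 (mod 1081)
7^64 ≡ 864^2 = 746496 ≡ 606 (mod 1081)
7^128 ≡ 606^2 = 367236 ≡ 777 (mod 1081)
135 = 128 + 4 + 2 + 1 in binary powers of 2.
So 7^135 ≡ 777 · 239 · 49 · 7 ≡ 366 (mod 1081).
Squaring chain: 366 → 993 → 177; never reaches −1, so base 7 is a Miller–Rabin witness that 1081 is composite.

366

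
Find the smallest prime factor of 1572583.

29

1572583 is odd.
Digit sum 31, not divisible by 3.
Ends in 3: not divisible by 5.
7: 1572583 = 7·224654 + 5
11: 1572583 = 11·142962 + 1
13: 1572583 = 13·120967 + 12
17: 1572583 = 17·92504 + 15
19: 1572583 = 19·82767 + 10
23: 1572583 = 23·68373 + 4
29: 1572583 = 29·54227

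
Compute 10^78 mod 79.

10^1 ≡ 10 (mod 79)
10^2 ≡ 10^2 = 100 ≡ 21 (mod 79)
10^4 ≡ 21^2 = 441 ≡ 46 (mod 79)
10^8 ≡ 46^2 = 2116 ≡ 62 (mod 79)
10^16 ≡ 62^2 = 3844 ≡ 52 (mod 79)
10^32 ≡ 52^2 = 2704 ≡ 18 (mod 79)
10^64 ≡ 18^2 = 324 ≡ 8 (mod 79)
78 = 64 + 8 + 4 + 2 in binary powers of 2.
So 10^78 ≡ 8 · 62 · 46 · 21 ≡ 1 (mod 79).
Since the result is 1, base 10 gives no evidence that 79 is composite.

1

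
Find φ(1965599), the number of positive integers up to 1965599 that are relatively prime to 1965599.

Factor: 1965599 = 79 · 139 · 179.
φ(1965599) = (79−1) · (139−1) · (179−1) = 78 · 138 · 178 = 1915992.

1915992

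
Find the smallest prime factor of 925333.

925333 is odd.
Digit sum 25, not divisible by 3.
Ends in 3: not divisible by 5.
7: 925333 = 7·132190 + 3
11: 925333 = 11·84121 + 2
13: 925333 = 13·71179 + 6
17: 925333 = 17·54431 + 6
19: 925333 = 19·48701 + 14
23: 925333 = 23·40231 + 20
29: 925333 = 29·31908 + 1
31: 925333 = 31·29849 + 14
37: 925333 = 37·25009

37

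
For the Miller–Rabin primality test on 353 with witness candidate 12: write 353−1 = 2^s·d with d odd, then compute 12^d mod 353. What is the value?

353 − 1 = 352 = 2^5 · 11, so d = 11.
12^1 ≡ 12 (mod 353)
12^2 ≡ 12^2 = 144 ≡ 144 (mod 353)
12^4 ≡ 144^2 = 20736 ≡ 262 (mod 353)
12^8 ≡ 262^2 = 68644 ≡ 162 (mod 353)
11 = 8 + 2 + 1 in binary powers of 2.
So 12^11 ≡ 162 · 144 · 12 ≡ 7 (mod 353).
Squaring chain: 7 → 49 → 283 → 311 → 352; reaches −1, so base 12 does not prove 353 composite.

7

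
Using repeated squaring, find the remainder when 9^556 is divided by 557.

1

9^1 ≡ 9 (mod 557)
9^2 ≡ 9^2 = 81 ≡ 81 (mod 557)
9^4 ≡ 81^2 = 6561 ≡ 434 (mod 557)
9^8 ≡ 434^2 = 188356 ≡ 90 (mod 557)
9^16 ≡ 90^2 = 8100 ≡ 302 (mod 557)
9^32 ≡ 302^2 = 91204 ≡ 413 (mod 557)
9^64 ≡ 413^2 = 170569 ≡ 127 (mod 557)
9^128 ≡ 127^2 = 16129 ≡ 533 (mod 557)
9^256 ≡ 533^2 = 284089 ≡ 19 (mod 557)
9^512 ≡ 19^2 = 361 ≡ 361 (mod 557)
556 = 512 + 32 + 8 + 4 in binary powers of 2.
So 9^556 ≡ 361 · 413 · 90 · 434 ≡ 1 (mod 557).
Since the result is 1, base 9 gives no evidence that 557 is composite.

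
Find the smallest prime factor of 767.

13

767 is odd.
Digit sum 20, not divisible by 3.
Ends in 7: not divisible by 5.
7: 767 = 7·109 + 4
11: 767 = 11·69 + 8
13: 767 = 13·59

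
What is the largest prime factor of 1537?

53

1537 = 29 · 53
53 is prime.
So 1537 = 29 · 53; the largest prime factor is 53.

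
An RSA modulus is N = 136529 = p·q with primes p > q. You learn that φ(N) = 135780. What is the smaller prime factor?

311

φ(n) = (p−1)(q−1) = n − (p+q) + 1, so p + q = 136529 − 135780 + 1 = 750.
p and q are the roots of t² − 750t + 136529 = 0.
Discriminant: 750² − 4·136529 = 562500 − 546116 = 16384; √16384 = 128.
q = (750 − 128)/2 = 311, p = (750 + 128)/2 = 439.
Check: 311 · 439 = 136529.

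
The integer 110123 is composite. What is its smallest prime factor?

13

110123 is odd.
Digit sum 8, not divisible by 3.
Ends in 3: not divisible by 5.
7: 110123 = 7·15731 + 6
11: 110123 = 11·10011 + 2
13: 110123 = 13·8471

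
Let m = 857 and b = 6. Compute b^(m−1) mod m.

1

6^1 ≡ 6 (mod 857)
6^2 ≡ 6^2 = 36 ≡ 36 (mod 857)
6^4 ≡ 36^2 = 1296 ≡ 439 (mod 857)
6^8 ≡ 439^2 = 192721 ≡ 753 (mod 857)
6^16 ≡ 753^2 = 567009 ≡ 532 (mod 857)
6^32 ≡ 532^2 = 283024 ≡ 214 (mod 857)
6^64 ≡ 214^2 = 45796 ≡ 375 (mod 857)
6^128 ≡ 375^2 = 140625 ≡ 77 (mod 857)
6^256 ≡ 77^2 = 5929 ≡ 787 (mod 857)
6^512 ≡ 787^2 = 619369 ≡ 615 (mod 857)
856 = 512 + 256 + 64 + 16 + 8 in binary powers of 2.
So 6^856 ≡ 615 · 787 · 375 · 532 · 753 ≡ 1 (mod 857).
Since the result is 1, base 6 gives no evidence that 857 is composite.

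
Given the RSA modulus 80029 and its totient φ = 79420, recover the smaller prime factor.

φ(n) = (p−1)(q−1) = n − (p+q) + 1, so p + q = 80029 − 79420 + 1 = 610.
p and q are the roots of t² − 610t + 80029 = 0.
Discriminant: 610² − 4·80029 = 372100 − 320116 = 51984; √51984 = 228.
q = (610 − 228)/2 = 191, p = (610 + 228)/2 = 419.
Check: 191 · 419 = 80029.

191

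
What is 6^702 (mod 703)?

6^1 ≡ 6 (mod 703)
6^2 ≡ 6^2 = 36 ≡ 36 (mod 703)
6^4 ≡ 36^2 = 1296 ≡ 593 (mod 703)
6^8 ≡ 593^2 = 351649 ≡ 149 (mod 703)
6^16 ≡ 149^2 = 22201 ≡ 408 (mod 703)
6^32 ≡ 408^2 = 166464 ≡ 556 (mod 703)
6^64 ≡ 556^2 = 309136 ≡ 519 (mod 703)
6^128 ≡ 519^2 = 269361 ≡ 112 (mod 703)
6^256 ≡ 112^2 = 12544 ≡ 593 (mod 703)
6^512 ≡ 593^2 = 351649 ≡ 149 (mod 703)
702 = 512 + 128 + 32 + 16 + 8 + 4 + 2 in binary powers of 2.
So 6^702 ≡ 149 · 112 · 556 · 408 · 149 · 593 · 36 ≡ 628 (mod 703).
Since 628 ≠ 1, base 6 is a Fermat witness: 703 is composite.

628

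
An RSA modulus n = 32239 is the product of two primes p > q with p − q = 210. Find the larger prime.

Since p = q + 210, we have 32239 = q(q + 210), so q² + 210q − 32239 = 0.
Discriminant: 210² + 4·32239 = 44100 + 128956 = 173056; √173056 = 416.
q = (−210 + 416)/2 = 103, and p = q + 210 = 313.
Check: 103 · 313 = 32239.

313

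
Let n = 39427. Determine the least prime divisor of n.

39427 is odd.
Digit sum 25, not divisible by 3.
Ends in 7: not divisible by 5.
7: 39427 = 7·5632 + 3
11: 39427 = 11·3584 + 3
13: 39427 = 13·3032 + 11
17: 39427 = 17·2319 + 4
19: 39427 = 19·2075 + 2
23: 39427 = 23·1714 + 5
29: 39427 = 29·1359 + 16
31: 39427 = 31·1271 + 26
37: 39427 = 37·1065 + 22
41: 39427 = 41·961 + 26
43: 39427 = 43·916 + 39
47: 39427 = 47·838 + 41
53: 39427 = 53·743 + 48
59: 39427 = 59·668 + 15
61: 39427 = 61·646 + 21
67: 39427 = 67·588 + 31
71: 39427 = 71·555 + 22
73: 39427 = 73·540 + 7
79: 39427 = 79·499 + 6
83: 39427 = 83·475 + 2
89: 39427 = 89·443

89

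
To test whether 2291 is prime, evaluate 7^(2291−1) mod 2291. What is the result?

7^1 ≡ 7 (mod 2291)
7^2 ≡ 7^2 = 49 ≡ 49 (mod 2291)
7^4 ≡ 49^2 = 2401 ≡ 110 (mod 2291)
7^8 ≡ 110^2 = 12100 ≡ 645 (mod 2291)
7^16 ≡ 645^2 = 416025 ≡ 1354 (mod 2291)
7^32 ≡ 1354^2 = 1833316 ≡ 516 (mod 2291)
7^64 ≡ 516^2 = 266256 ≡ 500 (mod 2291)
7^128 ≡ 500^2 = 250000 ≡ 281 (mod 2291)
7^256 ≡ 281^2 = 78961 ≡ 1067 (mod 2291)
7^512 ≡ 1067^2 = 1138489 ≡ 2153 (mod 2291)
7^1024 ≡ 2153^2 = 4635409 ≡ 716 (mod 2291)
7^2048 ≡ 716^2 = 512656 ≡ 1763 (mod 2291)
2290 = 2048 + 128 + 64 + 32 + 16 + 2 in binary powers of 2.
So 7^2290 ≡ 1763 · 281 · 500 · 516 · 1354 · 49 ≡ 1747 (mod 2291).
Since 1747 ≠ 1, base 7 is a Fermat witness: 2291 is composite.

1747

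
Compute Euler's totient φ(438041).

418320

Factor: 438041 = 43 · 61 · 167.
φ(438041) = (43−1) · (61−1) · (167−1) = 42 · 60 · 166 = 418320.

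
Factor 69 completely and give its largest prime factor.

23

69 = 3 · 23
23 is prime.
So 69 = 3 · 23; the largest prime factor is 23.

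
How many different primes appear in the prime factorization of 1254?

1254 = 2 · 627
627 = 3 · 209
209 = 11 · 19
1254 = 2 · 3 · 11 · 19, which has 4 distinct prime factors.

4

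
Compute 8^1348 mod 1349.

8^1 ≡ 8 (mod 1349)
8^2 ≡ 8^2 = 64 ≡ 64 (mod 1349)
8^4 ≡ 64^2 = 4096 ≡ 49 (mod 1349)
8^8 ≡ 49^2 = 2401 ≡ 1052 (mod 1349)
8^16 ≡ 1052^2 = 1106704 ≡ 524 (mod 1349)
8^32 ≡ 524^2 = 274576 ≡ 729 (mod 1349)
8^64 ≡ 729^2 = 531441 ≡ 1284 (mod 1349)
8^128 ≡ 1284^2 = 1648656 ≡ 178 (mod 1349)
8^256 ≡ 178^2 = 31684 ≡ 657 (mod 1349)
8^512 ≡ 657^2 = 431649 ≡ 1318 (mod 1349)
8^1024 ≡ 1318^2 = 1737124 ≡ 961 (mod 1349)
1348 = 1024 + 256 + 64 + 4 in binary powers of 2.
So 8^1348 ≡ 961 · 657 · 1284 · 49 ≡ 1018 (mod 1349).
Since 1018 ≠ 1, base 8 is a Fermat witness: 1349 is composite.

1018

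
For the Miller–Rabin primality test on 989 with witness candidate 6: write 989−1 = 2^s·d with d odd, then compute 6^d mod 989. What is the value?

393

989 − 1 = 988 = 2^2 · 247, so d = 247.
6^1 ≡ 6 (mod 989)
6^2 ≡ 6^2 = 36 ≡ 36 (mod 989)
6^4 ≡ 36^2 = 1296 ≡ 307 (mod 989)
6^8 ≡ 307^2 = 94249 ≡ 294 (mod 989)
6^16 ≡ 294^2 = 86436 ≡ 393 (mod 989)
6^32 ≡ 393^2 = 154449 ≡ 165 (mod 989)
6^64 ≡ 165^2 = 27225 ≡ 522 (mod 989)
6^128 ≡ 522^2 = 272484 ≡ 509 (mod 989)
247 = 128 + 64 + 32 + 16 + 4 + 2 + 1 in binary powers of 2.
So 6^247 ≡ 509 · 522 · 165 · 393 · 307 · 36 · 6 ≡ 393 (mod 989).
Squaring chain: 393 → 165; never reaches −1, so base 6 is a Miller–Rabin witness that 989 is composite.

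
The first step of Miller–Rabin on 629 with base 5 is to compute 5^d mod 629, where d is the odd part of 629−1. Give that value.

309

629 − 1 = 628 = 2^2 · 157, so d = 157.
5^1 ≡ 5 (mod 629)
5^2 ≡ 5^2 = 25 ≡ 25 (mod 629)
5^4 ≡ 25^2 = 625 ≡ 625 (mod 629)
5^8 ≡ 625^2 = 390625 ≡ 16 (mod 629)
5^16 ≡ 16^2 = 256 ≡ 256 (mod 629)
5^32 ≡ 256^2 = 65536 ≡ 120 (mod 629)
5^64 ≡ 120^2 = 14400 ≡ 562 (mod 629)
5^128 ≡ 562^2 = 315844 ≡ 86 (mod 629)
157 = 128 + 16 + 8 + 4 + 1 in binary powers of 2.
So 5^157 ≡ 86 · 256 · 16 · 625 · 5 ≡ 309 (mod 629).
Squaring chain: 309 → 502; never reaches −1, so base 5 is a Miller–Rabin witness that 629 is composite.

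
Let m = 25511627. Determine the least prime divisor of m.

25511627 is odd.
Digit sum 29, not divisible by 3.
Ends in 7: not divisible by 5.
7: 25511627 = 7·3644518 + 1
11: 25511627 = 11·2319238 + 9
13: 25511627 = 13·1962432 + 11
17: 25511627 = 17·1500683 + 16
19: 25511627 = 19·1342717 + 4
23: 25511627 = 23·1109201 + 4
29: 25511627 = 29·879711 + 8
31: 25511627 = 31·822955 + 22
37: 25511627 = 37·689503 + 16
41: 25511627 = 41·622234 + 33
43: 25511627 = 43·593293 + 28
47: 25511627 = 47·542800 + 27
53: 25511627 = 53·481351 + 24
59: 25511627 = 59·432400 + 27
61: 25511627 = 61·418223 + 24
67: 25511627 = 67·380770 + 37
71: 25511627 = 71·359318 + 49
73: 25511627 = 73·349474 + 25
79: 25511627 = 79·322931 + 78
83: 25511627 = 83·307369

83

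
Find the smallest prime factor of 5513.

5513 is odd.
Digit sum 14, not divisible by 3.
Ends in 3: not divisible by 5.
7: 5513 = 7·787 + 4
11: 5513 = 11·501 + 2
13: 5513 = 13·424 + 1
17: 5513 = 17·324 + 5
19: 5513 = 19·290 + 3
23: 5513 = 23·239 + 16
29: 5513 = 29·190 + 3
31: 5513 = 31·177 + 26
37: 5513 = 37·149

37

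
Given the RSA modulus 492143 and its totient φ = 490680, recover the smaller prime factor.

φ(n) = (p−1)(q−1) = n − (p+q) + 1, so p + q = 492143 − 490680 + 1 = 1464.
p and q are the roots of t² − 1464t + 492143 = 0.
Discriminant: 1464² − 4·492143 = 2143296 − 1968572 = 174724; √174724 = 418.
q = (1464 − 418)/2 = 523, p = (1464 + 418)/2 = 941.
Check: 523 · 941 = 492143.

523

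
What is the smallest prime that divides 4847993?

4847993 is odd.
Digit sum 44, not divisible by 3.
Ends in 3: not divisible by 5.
7: 4847993 = 7·692570 + 3
11: 4847993 = 11·440726 + 7
13: 4847993 = 13·372922 + 7
17: 4847993 = 17·285176 + 1
19: 4847993 = 19·255157 + 10
23: 4847993 = 23·210782 + 7
29: 4847993 = 29·167172 + 5
31: 4847993 = 31·156386 + 27
37: 4847993 = 37·131026 + 31
41: 4847993 = 41·118243 + 30
43: 4847993 = 43·112744 + 1
47: 4847993 = 47·103148 + 37
53: 4847993 = 53·91471 + 30
59: 4847993 = 59·82169 + 22
61: 4847993 = 61·79475 + 18
67: 4847993 = 67·72358 + 7
71: 4847993 = 71·68281 + 42
73: 4847993 = 73·66410 + 63
79: 4847993 = 79·61367

79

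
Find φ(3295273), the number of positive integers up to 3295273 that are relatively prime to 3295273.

Factor: 3295273 = 139 · 151 · 157.
φ(3295273) = (139−1) · (151−1) · (157−1) = 138 · 150 · 156 = 3229200.

3229200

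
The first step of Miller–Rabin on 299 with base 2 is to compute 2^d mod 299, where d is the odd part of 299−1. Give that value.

299 − 1 = 298 = 2^1 · 149, so d = 149.
2^1 ≡ 2 (mod 299)
2^2 ≡ 2^2 = 4 ≡ 4 (mod 299)
2^4 ≡ 4^2 = 16 ≡ 16 (mod 299)
2^8 ≡ 16^2 = 256 ≡ 256 (mod 299)
2^16 ≡ 256^2 = 65536 ≡ 55 (mod 299)
2^32 ≡ 55^2 = 3025 ≡ 35 (mod 299)
2^64 ≡ 35^2 = 1225 ≡ 29 (mod 299)
2^128 ≡ 29^2 = 841 ≡ 243 (mod 299)
149 = 128 + 16 + 4 + 1 in binary powers of 2.
So 2^149 ≡ 243 · 55 · 16 · 2 ≡ 110 (mod 299).
Squaring chain: 110; never reaches −1, so base 2 is a Miller–Rabin witness that 299 is composite.

110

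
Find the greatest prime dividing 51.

17

51 = 3 · 17
17 is prime.
So 51 = 3 · 17; the largest prime factor is 17.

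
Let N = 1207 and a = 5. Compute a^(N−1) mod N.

5^1 ≡ 5 (mod 1207)
5^2 ≡ 5^2 = 25 ≡ 25 (mod 1207)
5^4 ≡ 25^2 = 625 ≡ 625 (mod 1207)
5^8 ≡ 625^2 = 390625 ≡ 764 (mod 1207)
5^16 ≡ 764^2 = 583696 ≡ 715 (mod 1207)
5^32 ≡ 715^2 = 511225 ≡ 664 (mod 1207)
5^64 ≡ 664^2 = 440896 ≡ 341 (mod 1207)
5^128 ≡ 341^2 = 116281 ≡ 409 (mod 1207)
5^256 ≡ 409^2 = 167281 ≡ 715 (mod 1207)
5^512 ≡ 715^2 = 511225 ≡ 664 (mod 1207)
5^1024 ≡ 664^2 = 440896 ≡ 341 (mod 1207)
1206 = 1024 + 128 + 32 + 16 + 4 + 2 in binary powers of 2.
So 5^1206 ≡ 341 · 409 · 664 · 715 · 625 · 25 ≡ 1141 (mod 1207).
Since 1141 ≠ 1, base 5 is a Fermat witness: 1207 is composite.

1141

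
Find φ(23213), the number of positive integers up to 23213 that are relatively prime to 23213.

Factor: 23213 = 139 · 167.
φ(23213) = (139−1) · (167−1) = 138 · 166 = 22908.

22908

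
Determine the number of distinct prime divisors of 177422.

5

177422 = 2 · 88711
88711 = 7 · 12673
12673 = 19 · 667
667 = 23 · 29
177422 = 2 · 7 · 19 · 23 · 29, which has 5 distinct prime factors.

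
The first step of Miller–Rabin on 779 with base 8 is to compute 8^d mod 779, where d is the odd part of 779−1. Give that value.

779 − 1 = 778 = 2^1 · 389, so d = 389.
8^1 ≡ 8 (mod 779)
8^2 ≡ 8^2 = 64 ≡ 64 (mod 779)
8^4 ≡ 64^2 = 4096 ≡ 201 (mod 779)
8^8 ≡ 201^2 = 40401 ≡ 672 (mod 779)
8^16 ≡ 672^2 = 451584 ≡ 543 (mod 779)
8^32 ≡ 543^2 = 294849 ≡ 387 (mod 779)
8^64 ≡ 387^2 = 149769 ≡ 201 (mod 779)
8^128 ≡ 201^2 = 40401 ≡ 672 (mod 779)
8^256 ≡ 672^2 = 451584 ≡ 543 (mod 779)
389 = 256 + 128 + 4 + 1 in binary powers of 2.
So 8^389 ≡ 543 · 672 · 201 · 8 ≡ 620 (mod 779).
Squaring chain: 620; never reaches −1, so base 8 is a Miller–Rabin witness that 779 is composite.

620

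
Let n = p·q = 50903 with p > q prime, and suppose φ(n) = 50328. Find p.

467

φ(n) = (p−1)(q−1) = n − (p+q) + 1, so p + q = 50903 − 50328 + 1 = 576.
p and q are the roots of t² − 576t + 50903 = 0.
Discriminant: 576² − 4·50903 = 331776 − 203612 = 128164; √128164 = 358.
q = (576 − 358)/2 = 109, p = (576 + 358)/2 = 467.
Check: 109 · 467 = 50903.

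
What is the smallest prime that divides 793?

793 is odd.
Digit sum 19, not divisible by 3.
Ends in 3: not divisible by 5.
7: 793 = 7·113 + 2
11: 793 = 11·72 + 1
13: 793 = 13·61

13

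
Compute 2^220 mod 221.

2^1 ≡ 2 (mod 221)
2^2 ≡ 2^2 = 4 ≡ 4 (mod 221)
2^4 ≡ 4^2 = 16 ≡ 16 (mod 221)
2^8 ≡ 16^2 = 256 ≡ 35 (mod 221)
2^16 ≡ 35^2 = 1225 ≡ 120 (mod 221)
2^32 ≡ 120^2 = 14400 ≡ 35 (mod 221)
2^64 ≡ 35^2 = 1225 ≡ 120 (mod 221)
2^128 ≡ 120^2 = 14400 ≡ 35 (mod 221)
220 = 128 + 64 + 16 + 8 + 4 in binary powers of 2.
So 2^220 ≡ 35 · 120 · 120 · 35 · 16 ≡ 16 (mod 221).
Since 16 ≠ 1, base 2 is a Fermat witness: 221 is composite.

16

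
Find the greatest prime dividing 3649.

3649 = 41 · 89
89 is prime.
So 3649 = 41 · 89; the largest prime factor is 89.

89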